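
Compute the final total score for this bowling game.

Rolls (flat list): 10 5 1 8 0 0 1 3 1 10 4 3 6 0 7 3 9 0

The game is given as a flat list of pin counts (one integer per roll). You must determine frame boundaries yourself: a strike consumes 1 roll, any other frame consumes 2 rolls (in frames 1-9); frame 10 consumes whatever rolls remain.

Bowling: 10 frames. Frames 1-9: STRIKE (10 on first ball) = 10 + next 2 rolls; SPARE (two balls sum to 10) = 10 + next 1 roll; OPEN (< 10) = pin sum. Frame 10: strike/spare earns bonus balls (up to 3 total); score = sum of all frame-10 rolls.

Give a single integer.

Frame 1: STRIKE. 10 + next two rolls (5+1) = 16. Cumulative: 16
Frame 2: OPEN (5+1=6). Cumulative: 22
Frame 3: OPEN (8+0=8). Cumulative: 30
Frame 4: OPEN (0+1=1). Cumulative: 31
Frame 5: OPEN (3+1=4). Cumulative: 35
Frame 6: STRIKE. 10 + next two rolls (4+3) = 17. Cumulative: 52
Frame 7: OPEN (4+3=7). Cumulative: 59
Frame 8: OPEN (6+0=6). Cumulative: 65
Frame 9: SPARE (7+3=10). 10 + next roll (9) = 19. Cumulative: 84
Frame 10: OPEN. Sum of all frame-10 rolls (9+0) = 9. Cumulative: 93

Answer: 93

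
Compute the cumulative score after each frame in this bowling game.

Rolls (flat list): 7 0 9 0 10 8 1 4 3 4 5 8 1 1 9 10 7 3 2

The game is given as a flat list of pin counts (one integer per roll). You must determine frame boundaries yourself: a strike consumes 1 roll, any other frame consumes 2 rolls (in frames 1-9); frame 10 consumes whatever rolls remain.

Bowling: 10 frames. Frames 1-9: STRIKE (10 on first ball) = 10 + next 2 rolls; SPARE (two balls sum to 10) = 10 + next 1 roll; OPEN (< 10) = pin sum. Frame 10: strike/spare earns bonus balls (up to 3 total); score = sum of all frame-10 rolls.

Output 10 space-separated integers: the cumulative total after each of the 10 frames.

Frame 1: OPEN (7+0=7). Cumulative: 7
Frame 2: OPEN (9+0=9). Cumulative: 16
Frame 3: STRIKE. 10 + next two rolls (8+1) = 19. Cumulative: 35
Frame 4: OPEN (8+1=9). Cumulative: 44
Frame 5: OPEN (4+3=7). Cumulative: 51
Frame 6: OPEN (4+5=9). Cumulative: 60
Frame 7: OPEN (8+1=9). Cumulative: 69
Frame 8: SPARE (1+9=10). 10 + next roll (10) = 20. Cumulative: 89
Frame 9: STRIKE. 10 + next two rolls (7+3) = 20. Cumulative: 109
Frame 10: SPARE. Sum of all frame-10 rolls (7+3+2) = 12. Cumulative: 121

Answer: 7 16 35 44 51 60 69 89 109 121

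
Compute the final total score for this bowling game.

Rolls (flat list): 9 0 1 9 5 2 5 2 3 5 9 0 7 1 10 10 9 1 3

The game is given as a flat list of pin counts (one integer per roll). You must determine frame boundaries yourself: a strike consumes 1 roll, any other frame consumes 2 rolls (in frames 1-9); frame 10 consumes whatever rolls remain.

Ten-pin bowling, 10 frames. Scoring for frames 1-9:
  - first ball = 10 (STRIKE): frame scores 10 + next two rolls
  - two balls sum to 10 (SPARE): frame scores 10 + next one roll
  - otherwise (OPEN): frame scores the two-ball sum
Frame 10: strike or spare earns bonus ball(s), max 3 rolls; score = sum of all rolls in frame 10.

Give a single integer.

Frame 1: OPEN (9+0=9). Cumulative: 9
Frame 2: SPARE (1+9=10). 10 + next roll (5) = 15. Cumulative: 24
Frame 3: OPEN (5+2=7). Cumulative: 31
Frame 4: OPEN (5+2=7). Cumulative: 38
Frame 5: OPEN (3+5=8). Cumulative: 46
Frame 6: OPEN (9+0=9). Cumulative: 55
Frame 7: OPEN (7+1=8). Cumulative: 63
Frame 8: STRIKE. 10 + next two rolls (10+9) = 29. Cumulative: 92
Frame 9: STRIKE. 10 + next two rolls (9+1) = 20. Cumulative: 112
Frame 10: SPARE. Sum of all frame-10 rolls (9+1+3) = 13. Cumulative: 125

Answer: 125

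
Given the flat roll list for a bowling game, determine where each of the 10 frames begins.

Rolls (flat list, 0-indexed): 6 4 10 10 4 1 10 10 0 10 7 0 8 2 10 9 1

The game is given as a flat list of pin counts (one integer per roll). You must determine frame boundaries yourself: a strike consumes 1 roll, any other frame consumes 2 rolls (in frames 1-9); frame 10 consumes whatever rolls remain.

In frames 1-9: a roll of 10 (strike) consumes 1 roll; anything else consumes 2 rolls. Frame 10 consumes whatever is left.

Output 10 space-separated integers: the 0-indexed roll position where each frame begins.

Answer: 0 2 3 4 6 7 8 10 12 14

Derivation:
Frame 1 starts at roll index 0: rolls=6,4 (sum=10), consumes 2 rolls
Frame 2 starts at roll index 2: roll=10 (strike), consumes 1 roll
Frame 3 starts at roll index 3: roll=10 (strike), consumes 1 roll
Frame 4 starts at roll index 4: rolls=4,1 (sum=5), consumes 2 rolls
Frame 5 starts at roll index 6: roll=10 (strike), consumes 1 roll
Frame 6 starts at roll index 7: roll=10 (strike), consumes 1 roll
Frame 7 starts at roll index 8: rolls=0,10 (sum=10), consumes 2 rolls
Frame 8 starts at roll index 10: rolls=7,0 (sum=7), consumes 2 rolls
Frame 9 starts at roll index 12: rolls=8,2 (sum=10), consumes 2 rolls
Frame 10 starts at roll index 14: 3 remaining rolls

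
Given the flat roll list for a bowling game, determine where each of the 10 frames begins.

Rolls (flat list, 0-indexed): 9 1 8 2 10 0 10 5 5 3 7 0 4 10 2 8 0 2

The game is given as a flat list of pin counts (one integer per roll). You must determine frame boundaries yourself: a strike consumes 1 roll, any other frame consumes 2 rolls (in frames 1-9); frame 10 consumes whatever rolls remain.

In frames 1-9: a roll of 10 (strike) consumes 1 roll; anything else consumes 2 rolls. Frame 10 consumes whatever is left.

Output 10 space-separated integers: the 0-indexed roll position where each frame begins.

Frame 1 starts at roll index 0: rolls=9,1 (sum=10), consumes 2 rolls
Frame 2 starts at roll index 2: rolls=8,2 (sum=10), consumes 2 rolls
Frame 3 starts at roll index 4: roll=10 (strike), consumes 1 roll
Frame 4 starts at roll index 5: rolls=0,10 (sum=10), consumes 2 rolls
Frame 5 starts at roll index 7: rolls=5,5 (sum=10), consumes 2 rolls
Frame 6 starts at roll index 9: rolls=3,7 (sum=10), consumes 2 rolls
Frame 7 starts at roll index 11: rolls=0,4 (sum=4), consumes 2 rolls
Frame 8 starts at roll index 13: roll=10 (strike), consumes 1 roll
Frame 9 starts at roll index 14: rolls=2,8 (sum=10), consumes 2 rolls
Frame 10 starts at roll index 16: 2 remaining rolls

Answer: 0 2 4 5 7 9 11 13 14 16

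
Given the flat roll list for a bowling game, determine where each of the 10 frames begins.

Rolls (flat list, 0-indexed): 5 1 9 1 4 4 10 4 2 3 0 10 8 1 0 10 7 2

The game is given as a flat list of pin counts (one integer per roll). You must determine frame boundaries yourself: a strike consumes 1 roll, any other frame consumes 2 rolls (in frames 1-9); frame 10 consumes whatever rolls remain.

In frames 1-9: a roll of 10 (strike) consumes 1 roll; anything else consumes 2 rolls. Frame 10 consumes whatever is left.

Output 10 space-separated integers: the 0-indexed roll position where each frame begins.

Answer: 0 2 4 6 7 9 11 12 14 16

Derivation:
Frame 1 starts at roll index 0: rolls=5,1 (sum=6), consumes 2 rolls
Frame 2 starts at roll index 2: rolls=9,1 (sum=10), consumes 2 rolls
Frame 3 starts at roll index 4: rolls=4,4 (sum=8), consumes 2 rolls
Frame 4 starts at roll index 6: roll=10 (strike), consumes 1 roll
Frame 5 starts at roll index 7: rolls=4,2 (sum=6), consumes 2 rolls
Frame 6 starts at roll index 9: rolls=3,0 (sum=3), consumes 2 rolls
Frame 7 starts at roll index 11: roll=10 (strike), consumes 1 roll
Frame 8 starts at roll index 12: rolls=8,1 (sum=9), consumes 2 rolls
Frame 9 starts at roll index 14: rolls=0,10 (sum=10), consumes 2 rolls
Frame 10 starts at roll index 16: 2 remaining rolls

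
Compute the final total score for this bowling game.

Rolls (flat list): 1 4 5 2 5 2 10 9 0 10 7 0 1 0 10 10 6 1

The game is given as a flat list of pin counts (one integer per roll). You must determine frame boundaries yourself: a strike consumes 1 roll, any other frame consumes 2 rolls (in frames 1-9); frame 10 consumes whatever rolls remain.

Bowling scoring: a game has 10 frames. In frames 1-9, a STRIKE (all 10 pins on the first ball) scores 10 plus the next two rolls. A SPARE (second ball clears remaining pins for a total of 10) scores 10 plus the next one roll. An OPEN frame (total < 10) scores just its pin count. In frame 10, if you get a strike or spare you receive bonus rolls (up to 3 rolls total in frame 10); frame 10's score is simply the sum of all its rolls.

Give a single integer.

Answer: 115

Derivation:
Frame 1: OPEN (1+4=5). Cumulative: 5
Frame 2: OPEN (5+2=7). Cumulative: 12
Frame 3: OPEN (5+2=7). Cumulative: 19
Frame 4: STRIKE. 10 + next two rolls (9+0) = 19. Cumulative: 38
Frame 5: OPEN (9+0=9). Cumulative: 47
Frame 6: STRIKE. 10 + next two rolls (7+0) = 17. Cumulative: 64
Frame 7: OPEN (7+0=7). Cumulative: 71
Frame 8: OPEN (1+0=1). Cumulative: 72
Frame 9: STRIKE. 10 + next two rolls (10+6) = 26. Cumulative: 98
Frame 10: STRIKE. Sum of all frame-10 rolls (10+6+1) = 17. Cumulative: 115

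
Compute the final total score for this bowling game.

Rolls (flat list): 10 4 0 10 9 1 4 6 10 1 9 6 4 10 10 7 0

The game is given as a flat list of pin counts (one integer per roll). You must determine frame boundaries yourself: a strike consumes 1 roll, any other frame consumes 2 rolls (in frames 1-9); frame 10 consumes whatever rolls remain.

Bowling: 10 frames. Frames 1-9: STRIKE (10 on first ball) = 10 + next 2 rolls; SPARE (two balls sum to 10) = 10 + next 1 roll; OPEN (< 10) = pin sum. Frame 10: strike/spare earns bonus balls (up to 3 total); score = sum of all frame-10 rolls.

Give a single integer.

Frame 1: STRIKE. 10 + next two rolls (4+0) = 14. Cumulative: 14
Frame 2: OPEN (4+0=4). Cumulative: 18
Frame 3: STRIKE. 10 + next two rolls (9+1) = 20. Cumulative: 38
Frame 4: SPARE (9+1=10). 10 + next roll (4) = 14. Cumulative: 52
Frame 5: SPARE (4+6=10). 10 + next roll (10) = 20. Cumulative: 72
Frame 6: STRIKE. 10 + next two rolls (1+9) = 20. Cumulative: 92
Frame 7: SPARE (1+9=10). 10 + next roll (6) = 16. Cumulative: 108
Frame 8: SPARE (6+4=10). 10 + next roll (10) = 20. Cumulative: 128
Frame 9: STRIKE. 10 + next two rolls (10+7) = 27. Cumulative: 155
Frame 10: STRIKE. Sum of all frame-10 rolls (10+7+0) = 17. Cumulative: 172

Answer: 172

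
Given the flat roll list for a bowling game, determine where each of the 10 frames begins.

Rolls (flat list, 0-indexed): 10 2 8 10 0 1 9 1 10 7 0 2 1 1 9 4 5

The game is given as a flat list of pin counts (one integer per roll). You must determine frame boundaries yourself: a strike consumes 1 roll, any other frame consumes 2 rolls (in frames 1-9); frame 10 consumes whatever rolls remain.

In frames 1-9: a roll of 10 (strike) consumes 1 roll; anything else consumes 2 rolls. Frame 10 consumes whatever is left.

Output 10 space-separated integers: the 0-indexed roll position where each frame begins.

Frame 1 starts at roll index 0: roll=10 (strike), consumes 1 roll
Frame 2 starts at roll index 1: rolls=2,8 (sum=10), consumes 2 rolls
Frame 3 starts at roll index 3: roll=10 (strike), consumes 1 roll
Frame 4 starts at roll index 4: rolls=0,1 (sum=1), consumes 2 rolls
Frame 5 starts at roll index 6: rolls=9,1 (sum=10), consumes 2 rolls
Frame 6 starts at roll index 8: roll=10 (strike), consumes 1 roll
Frame 7 starts at roll index 9: rolls=7,0 (sum=7), consumes 2 rolls
Frame 8 starts at roll index 11: rolls=2,1 (sum=3), consumes 2 rolls
Frame 9 starts at roll index 13: rolls=1,9 (sum=10), consumes 2 rolls
Frame 10 starts at roll index 15: 2 remaining rolls

Answer: 0 1 3 4 6 8 9 11 13 15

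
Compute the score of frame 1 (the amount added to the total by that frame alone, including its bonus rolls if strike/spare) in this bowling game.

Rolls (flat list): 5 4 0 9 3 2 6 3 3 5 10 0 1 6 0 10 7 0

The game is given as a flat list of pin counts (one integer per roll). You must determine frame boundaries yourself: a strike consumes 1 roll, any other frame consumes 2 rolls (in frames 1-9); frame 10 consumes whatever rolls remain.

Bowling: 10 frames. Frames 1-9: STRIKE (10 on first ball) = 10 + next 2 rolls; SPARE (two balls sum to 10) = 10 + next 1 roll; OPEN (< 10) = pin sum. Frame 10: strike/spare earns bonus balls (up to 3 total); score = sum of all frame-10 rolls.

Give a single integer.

Answer: 9

Derivation:
Frame 1: OPEN (5+4=9). Cumulative: 9
Frame 2: OPEN (0+9=9). Cumulative: 18
Frame 3: OPEN (3+2=5). Cumulative: 23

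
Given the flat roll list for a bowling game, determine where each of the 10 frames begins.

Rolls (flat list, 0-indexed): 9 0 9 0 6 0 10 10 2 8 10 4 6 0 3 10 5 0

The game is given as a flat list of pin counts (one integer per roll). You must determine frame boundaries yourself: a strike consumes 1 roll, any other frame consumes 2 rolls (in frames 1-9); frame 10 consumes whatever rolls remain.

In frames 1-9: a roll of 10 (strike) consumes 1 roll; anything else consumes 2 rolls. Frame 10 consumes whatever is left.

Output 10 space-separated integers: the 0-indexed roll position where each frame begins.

Frame 1 starts at roll index 0: rolls=9,0 (sum=9), consumes 2 rolls
Frame 2 starts at roll index 2: rolls=9,0 (sum=9), consumes 2 rolls
Frame 3 starts at roll index 4: rolls=6,0 (sum=6), consumes 2 rolls
Frame 4 starts at roll index 6: roll=10 (strike), consumes 1 roll
Frame 5 starts at roll index 7: roll=10 (strike), consumes 1 roll
Frame 6 starts at roll index 8: rolls=2,8 (sum=10), consumes 2 rolls
Frame 7 starts at roll index 10: roll=10 (strike), consumes 1 roll
Frame 8 starts at roll index 11: rolls=4,6 (sum=10), consumes 2 rolls
Frame 9 starts at roll index 13: rolls=0,3 (sum=3), consumes 2 rolls
Frame 10 starts at roll index 15: 3 remaining rolls

Answer: 0 2 4 6 7 8 10 11 13 15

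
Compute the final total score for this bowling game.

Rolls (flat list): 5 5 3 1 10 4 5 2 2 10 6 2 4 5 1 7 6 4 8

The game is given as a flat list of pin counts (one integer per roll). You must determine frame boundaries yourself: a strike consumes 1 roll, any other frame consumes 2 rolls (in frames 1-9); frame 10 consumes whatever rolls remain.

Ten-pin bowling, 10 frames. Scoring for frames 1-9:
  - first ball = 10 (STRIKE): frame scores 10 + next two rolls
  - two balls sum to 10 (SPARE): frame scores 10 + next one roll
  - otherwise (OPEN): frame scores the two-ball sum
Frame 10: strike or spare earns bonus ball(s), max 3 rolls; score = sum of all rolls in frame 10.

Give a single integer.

Frame 1: SPARE (5+5=10). 10 + next roll (3) = 13. Cumulative: 13
Frame 2: OPEN (3+1=4). Cumulative: 17
Frame 3: STRIKE. 10 + next two rolls (4+5) = 19. Cumulative: 36
Frame 4: OPEN (4+5=9). Cumulative: 45
Frame 5: OPEN (2+2=4). Cumulative: 49
Frame 6: STRIKE. 10 + next two rolls (6+2) = 18. Cumulative: 67
Frame 7: OPEN (6+2=8). Cumulative: 75
Frame 8: OPEN (4+5=9). Cumulative: 84
Frame 9: OPEN (1+7=8). Cumulative: 92
Frame 10: SPARE. Sum of all frame-10 rolls (6+4+8) = 18. Cumulative: 110

Answer: 110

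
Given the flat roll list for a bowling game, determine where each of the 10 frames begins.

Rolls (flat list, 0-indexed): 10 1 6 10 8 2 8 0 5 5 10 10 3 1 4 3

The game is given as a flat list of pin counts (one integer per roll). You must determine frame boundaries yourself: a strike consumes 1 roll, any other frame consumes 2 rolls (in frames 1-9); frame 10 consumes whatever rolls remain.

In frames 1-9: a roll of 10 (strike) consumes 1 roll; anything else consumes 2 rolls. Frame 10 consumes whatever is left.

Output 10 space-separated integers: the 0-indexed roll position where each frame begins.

Answer: 0 1 3 4 6 8 10 11 12 14

Derivation:
Frame 1 starts at roll index 0: roll=10 (strike), consumes 1 roll
Frame 2 starts at roll index 1: rolls=1,6 (sum=7), consumes 2 rolls
Frame 3 starts at roll index 3: roll=10 (strike), consumes 1 roll
Frame 4 starts at roll index 4: rolls=8,2 (sum=10), consumes 2 rolls
Frame 5 starts at roll index 6: rolls=8,0 (sum=8), consumes 2 rolls
Frame 6 starts at roll index 8: rolls=5,5 (sum=10), consumes 2 rolls
Frame 7 starts at roll index 10: roll=10 (strike), consumes 1 roll
Frame 8 starts at roll index 11: roll=10 (strike), consumes 1 roll
Frame 9 starts at roll index 12: rolls=3,1 (sum=4), consumes 2 rolls
Frame 10 starts at roll index 14: 2 remaining rolls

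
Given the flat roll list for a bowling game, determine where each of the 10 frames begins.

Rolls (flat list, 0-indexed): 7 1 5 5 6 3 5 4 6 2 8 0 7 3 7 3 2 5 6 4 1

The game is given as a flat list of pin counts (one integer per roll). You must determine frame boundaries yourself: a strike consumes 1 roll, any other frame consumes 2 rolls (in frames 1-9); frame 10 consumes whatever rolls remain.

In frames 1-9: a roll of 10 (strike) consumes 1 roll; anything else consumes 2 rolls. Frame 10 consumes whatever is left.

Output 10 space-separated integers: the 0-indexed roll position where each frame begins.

Frame 1 starts at roll index 0: rolls=7,1 (sum=8), consumes 2 rolls
Frame 2 starts at roll index 2: rolls=5,5 (sum=10), consumes 2 rolls
Frame 3 starts at roll index 4: rolls=6,3 (sum=9), consumes 2 rolls
Frame 4 starts at roll index 6: rolls=5,4 (sum=9), consumes 2 rolls
Frame 5 starts at roll index 8: rolls=6,2 (sum=8), consumes 2 rolls
Frame 6 starts at roll index 10: rolls=8,0 (sum=8), consumes 2 rolls
Frame 7 starts at roll index 12: rolls=7,3 (sum=10), consumes 2 rolls
Frame 8 starts at roll index 14: rolls=7,3 (sum=10), consumes 2 rolls
Frame 9 starts at roll index 16: rolls=2,5 (sum=7), consumes 2 rolls
Frame 10 starts at roll index 18: 3 remaining rolls

Answer: 0 2 4 6 8 10 12 14 16 18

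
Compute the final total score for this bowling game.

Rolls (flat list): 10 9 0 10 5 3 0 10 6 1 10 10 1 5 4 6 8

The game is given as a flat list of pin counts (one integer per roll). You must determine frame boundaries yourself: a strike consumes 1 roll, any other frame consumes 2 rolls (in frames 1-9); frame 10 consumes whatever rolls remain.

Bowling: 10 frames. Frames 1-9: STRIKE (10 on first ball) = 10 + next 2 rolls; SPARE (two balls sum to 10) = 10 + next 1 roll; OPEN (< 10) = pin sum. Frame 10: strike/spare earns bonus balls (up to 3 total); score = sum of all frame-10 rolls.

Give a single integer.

Answer: 138

Derivation:
Frame 1: STRIKE. 10 + next two rolls (9+0) = 19. Cumulative: 19
Frame 2: OPEN (9+0=9). Cumulative: 28
Frame 3: STRIKE. 10 + next two rolls (5+3) = 18. Cumulative: 46
Frame 4: OPEN (5+3=8). Cumulative: 54
Frame 5: SPARE (0+10=10). 10 + next roll (6) = 16. Cumulative: 70
Frame 6: OPEN (6+1=7). Cumulative: 77
Frame 7: STRIKE. 10 + next two rolls (10+1) = 21. Cumulative: 98
Frame 8: STRIKE. 10 + next two rolls (1+5) = 16. Cumulative: 114
Frame 9: OPEN (1+5=6). Cumulative: 120
Frame 10: SPARE. Sum of all frame-10 rolls (4+6+8) = 18. Cumulative: 138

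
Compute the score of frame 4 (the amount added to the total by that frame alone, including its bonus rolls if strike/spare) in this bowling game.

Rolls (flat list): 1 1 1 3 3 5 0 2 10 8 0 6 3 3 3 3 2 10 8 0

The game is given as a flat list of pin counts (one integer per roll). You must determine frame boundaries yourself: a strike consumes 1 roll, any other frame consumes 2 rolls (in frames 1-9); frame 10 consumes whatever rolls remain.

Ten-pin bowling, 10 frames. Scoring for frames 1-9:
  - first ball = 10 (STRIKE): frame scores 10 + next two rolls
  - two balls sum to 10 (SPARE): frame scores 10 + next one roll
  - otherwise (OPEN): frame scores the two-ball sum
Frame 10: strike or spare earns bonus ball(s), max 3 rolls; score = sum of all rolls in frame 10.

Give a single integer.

Answer: 2

Derivation:
Frame 1: OPEN (1+1=2). Cumulative: 2
Frame 2: OPEN (1+3=4). Cumulative: 6
Frame 3: OPEN (3+5=8). Cumulative: 14
Frame 4: OPEN (0+2=2). Cumulative: 16
Frame 5: STRIKE. 10 + next two rolls (8+0) = 18. Cumulative: 34
Frame 6: OPEN (8+0=8). Cumulative: 42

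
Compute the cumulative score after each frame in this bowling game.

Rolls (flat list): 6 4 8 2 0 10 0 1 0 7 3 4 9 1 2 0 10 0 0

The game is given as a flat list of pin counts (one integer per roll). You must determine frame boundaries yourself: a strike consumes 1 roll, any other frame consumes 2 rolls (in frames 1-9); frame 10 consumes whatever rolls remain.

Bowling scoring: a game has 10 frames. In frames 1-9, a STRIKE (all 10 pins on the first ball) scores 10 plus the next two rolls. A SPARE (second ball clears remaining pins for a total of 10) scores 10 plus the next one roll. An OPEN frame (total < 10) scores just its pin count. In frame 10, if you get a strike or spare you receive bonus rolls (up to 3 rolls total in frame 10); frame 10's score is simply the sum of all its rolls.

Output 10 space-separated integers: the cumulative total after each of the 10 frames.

Frame 1: SPARE (6+4=10). 10 + next roll (8) = 18. Cumulative: 18
Frame 2: SPARE (8+2=10). 10 + next roll (0) = 10. Cumulative: 28
Frame 3: SPARE (0+10=10). 10 + next roll (0) = 10. Cumulative: 38
Frame 4: OPEN (0+1=1). Cumulative: 39
Frame 5: OPEN (0+7=7). Cumulative: 46
Frame 6: OPEN (3+4=7). Cumulative: 53
Frame 7: SPARE (9+1=10). 10 + next roll (2) = 12. Cumulative: 65
Frame 8: OPEN (2+0=2). Cumulative: 67
Frame 9: STRIKE. 10 + next two rolls (0+0) = 10. Cumulative: 77
Frame 10: OPEN. Sum of all frame-10 rolls (0+0) = 0. Cumulative: 77

Answer: 18 28 38 39 46 53 65 67 77 77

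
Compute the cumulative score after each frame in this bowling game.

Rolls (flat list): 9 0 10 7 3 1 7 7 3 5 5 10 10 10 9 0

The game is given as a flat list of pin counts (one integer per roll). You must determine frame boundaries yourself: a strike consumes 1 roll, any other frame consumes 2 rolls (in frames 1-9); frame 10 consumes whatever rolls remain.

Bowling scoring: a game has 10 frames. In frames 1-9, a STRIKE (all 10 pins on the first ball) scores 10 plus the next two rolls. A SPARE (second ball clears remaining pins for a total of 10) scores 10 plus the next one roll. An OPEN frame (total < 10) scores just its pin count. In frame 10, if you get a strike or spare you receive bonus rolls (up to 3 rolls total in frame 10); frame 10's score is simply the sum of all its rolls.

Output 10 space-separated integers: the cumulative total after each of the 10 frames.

Frame 1: OPEN (9+0=9). Cumulative: 9
Frame 2: STRIKE. 10 + next two rolls (7+3) = 20. Cumulative: 29
Frame 3: SPARE (7+3=10). 10 + next roll (1) = 11. Cumulative: 40
Frame 4: OPEN (1+7=8). Cumulative: 48
Frame 5: SPARE (7+3=10). 10 + next roll (5) = 15. Cumulative: 63
Frame 6: SPARE (5+5=10). 10 + next roll (10) = 20. Cumulative: 83
Frame 7: STRIKE. 10 + next two rolls (10+10) = 30. Cumulative: 113
Frame 8: STRIKE. 10 + next two rolls (10+9) = 29. Cumulative: 142
Frame 9: STRIKE. 10 + next two rolls (9+0) = 19. Cumulative: 161
Frame 10: OPEN. Sum of all frame-10 rolls (9+0) = 9. Cumulative: 170

Answer: 9 29 40 48 63 83 113 142 161 170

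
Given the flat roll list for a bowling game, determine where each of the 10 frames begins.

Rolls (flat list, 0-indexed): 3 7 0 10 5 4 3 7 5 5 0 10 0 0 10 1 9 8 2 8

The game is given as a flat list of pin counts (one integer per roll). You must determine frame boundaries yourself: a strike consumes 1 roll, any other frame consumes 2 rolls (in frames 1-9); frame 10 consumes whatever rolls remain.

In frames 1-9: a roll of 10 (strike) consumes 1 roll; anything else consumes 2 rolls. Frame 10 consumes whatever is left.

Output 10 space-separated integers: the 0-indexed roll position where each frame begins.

Frame 1 starts at roll index 0: rolls=3,7 (sum=10), consumes 2 rolls
Frame 2 starts at roll index 2: rolls=0,10 (sum=10), consumes 2 rolls
Frame 3 starts at roll index 4: rolls=5,4 (sum=9), consumes 2 rolls
Frame 4 starts at roll index 6: rolls=3,7 (sum=10), consumes 2 rolls
Frame 5 starts at roll index 8: rolls=5,5 (sum=10), consumes 2 rolls
Frame 6 starts at roll index 10: rolls=0,10 (sum=10), consumes 2 rolls
Frame 7 starts at roll index 12: rolls=0,0 (sum=0), consumes 2 rolls
Frame 8 starts at roll index 14: roll=10 (strike), consumes 1 roll
Frame 9 starts at roll index 15: rolls=1,9 (sum=10), consumes 2 rolls
Frame 10 starts at roll index 17: 3 remaining rolls

Answer: 0 2 4 6 8 10 12 14 15 17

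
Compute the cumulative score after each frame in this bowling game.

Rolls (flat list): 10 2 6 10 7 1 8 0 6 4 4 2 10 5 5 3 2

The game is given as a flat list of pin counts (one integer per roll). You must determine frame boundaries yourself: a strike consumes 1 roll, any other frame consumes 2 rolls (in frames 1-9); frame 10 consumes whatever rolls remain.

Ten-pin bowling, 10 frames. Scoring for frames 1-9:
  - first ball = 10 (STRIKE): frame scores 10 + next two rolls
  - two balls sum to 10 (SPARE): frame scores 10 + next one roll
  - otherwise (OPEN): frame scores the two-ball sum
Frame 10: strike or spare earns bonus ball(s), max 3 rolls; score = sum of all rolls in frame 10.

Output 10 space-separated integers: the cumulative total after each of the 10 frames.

Answer: 18 26 44 52 60 74 80 100 113 118

Derivation:
Frame 1: STRIKE. 10 + next two rolls (2+6) = 18. Cumulative: 18
Frame 2: OPEN (2+6=8). Cumulative: 26
Frame 3: STRIKE. 10 + next two rolls (7+1) = 18. Cumulative: 44
Frame 4: OPEN (7+1=8). Cumulative: 52
Frame 5: OPEN (8+0=8). Cumulative: 60
Frame 6: SPARE (6+4=10). 10 + next roll (4) = 14. Cumulative: 74
Frame 7: OPEN (4+2=6). Cumulative: 80
Frame 8: STRIKE. 10 + next two rolls (5+5) = 20. Cumulative: 100
Frame 9: SPARE (5+5=10). 10 + next roll (3) = 13. Cumulative: 113
Frame 10: OPEN. Sum of all frame-10 rolls (3+2) = 5. Cumulative: 118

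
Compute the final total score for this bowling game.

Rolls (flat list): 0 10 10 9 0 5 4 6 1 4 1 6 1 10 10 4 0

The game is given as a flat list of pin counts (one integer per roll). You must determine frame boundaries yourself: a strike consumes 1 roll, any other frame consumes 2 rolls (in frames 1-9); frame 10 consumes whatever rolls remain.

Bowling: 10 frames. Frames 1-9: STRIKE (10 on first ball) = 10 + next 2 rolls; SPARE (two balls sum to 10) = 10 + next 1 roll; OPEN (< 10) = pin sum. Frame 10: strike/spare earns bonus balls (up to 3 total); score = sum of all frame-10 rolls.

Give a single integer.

Frame 1: SPARE (0+10=10). 10 + next roll (10) = 20. Cumulative: 20
Frame 2: STRIKE. 10 + next two rolls (9+0) = 19. Cumulative: 39
Frame 3: OPEN (9+0=9). Cumulative: 48
Frame 4: OPEN (5+4=9). Cumulative: 57
Frame 5: OPEN (6+1=7). Cumulative: 64
Frame 6: OPEN (4+1=5). Cumulative: 69
Frame 7: OPEN (6+1=7). Cumulative: 76
Frame 8: STRIKE. 10 + next two rolls (10+4) = 24. Cumulative: 100
Frame 9: STRIKE. 10 + next two rolls (4+0) = 14. Cumulative: 114
Frame 10: OPEN. Sum of all frame-10 rolls (4+0) = 4. Cumulative: 118

Answer: 118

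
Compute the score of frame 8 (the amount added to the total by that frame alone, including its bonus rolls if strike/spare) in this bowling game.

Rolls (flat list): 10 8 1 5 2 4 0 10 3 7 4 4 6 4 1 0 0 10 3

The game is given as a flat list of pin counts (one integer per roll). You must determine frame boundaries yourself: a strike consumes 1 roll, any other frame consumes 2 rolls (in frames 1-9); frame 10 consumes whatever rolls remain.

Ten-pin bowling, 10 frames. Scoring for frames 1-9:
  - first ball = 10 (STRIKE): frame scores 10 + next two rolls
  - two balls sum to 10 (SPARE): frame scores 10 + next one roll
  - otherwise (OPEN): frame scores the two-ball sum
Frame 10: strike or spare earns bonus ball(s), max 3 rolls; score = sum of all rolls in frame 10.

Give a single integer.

Answer: 11

Derivation:
Frame 1: STRIKE. 10 + next two rolls (8+1) = 19. Cumulative: 19
Frame 2: OPEN (8+1=9). Cumulative: 28
Frame 3: OPEN (5+2=7). Cumulative: 35
Frame 4: OPEN (4+0=4). Cumulative: 39
Frame 5: STRIKE. 10 + next two rolls (3+7) = 20. Cumulative: 59
Frame 6: SPARE (3+7=10). 10 + next roll (4) = 14. Cumulative: 73
Frame 7: OPEN (4+4=8). Cumulative: 81
Frame 8: SPARE (6+4=10). 10 + next roll (1) = 11. Cumulative: 92
Frame 9: OPEN (1+0=1). Cumulative: 93
Frame 10: SPARE. Sum of all frame-10 rolls (0+10+3) = 13. Cumulative: 106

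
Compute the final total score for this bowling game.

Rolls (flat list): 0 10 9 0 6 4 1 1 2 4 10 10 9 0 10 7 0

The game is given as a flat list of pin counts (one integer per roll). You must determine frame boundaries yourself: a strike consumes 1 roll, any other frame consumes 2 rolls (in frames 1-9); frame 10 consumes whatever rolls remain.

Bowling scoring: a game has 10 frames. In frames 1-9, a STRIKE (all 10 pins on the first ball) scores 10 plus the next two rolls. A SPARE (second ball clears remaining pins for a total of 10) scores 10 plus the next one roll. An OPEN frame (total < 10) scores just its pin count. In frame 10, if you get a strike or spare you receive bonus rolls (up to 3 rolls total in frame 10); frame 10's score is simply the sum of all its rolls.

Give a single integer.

Answer: 128

Derivation:
Frame 1: SPARE (0+10=10). 10 + next roll (9) = 19. Cumulative: 19
Frame 2: OPEN (9+0=9). Cumulative: 28
Frame 3: SPARE (6+4=10). 10 + next roll (1) = 11. Cumulative: 39
Frame 4: OPEN (1+1=2). Cumulative: 41
Frame 5: OPEN (2+4=6). Cumulative: 47
Frame 6: STRIKE. 10 + next two rolls (10+9) = 29. Cumulative: 76
Frame 7: STRIKE. 10 + next two rolls (9+0) = 19. Cumulative: 95
Frame 8: OPEN (9+0=9). Cumulative: 104
Frame 9: STRIKE. 10 + next two rolls (7+0) = 17. Cumulative: 121
Frame 10: OPEN. Sum of all frame-10 rolls (7+0) = 7. Cumulative: 128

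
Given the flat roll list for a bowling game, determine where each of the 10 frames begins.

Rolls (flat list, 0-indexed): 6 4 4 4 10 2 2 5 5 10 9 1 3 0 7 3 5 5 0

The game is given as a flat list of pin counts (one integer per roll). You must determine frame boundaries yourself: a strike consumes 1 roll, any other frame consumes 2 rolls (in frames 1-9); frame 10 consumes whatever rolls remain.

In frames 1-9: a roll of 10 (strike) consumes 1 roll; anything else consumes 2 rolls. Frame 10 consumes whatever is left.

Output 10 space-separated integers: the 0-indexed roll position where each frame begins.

Answer: 0 2 4 5 7 9 10 12 14 16

Derivation:
Frame 1 starts at roll index 0: rolls=6,4 (sum=10), consumes 2 rolls
Frame 2 starts at roll index 2: rolls=4,4 (sum=8), consumes 2 rolls
Frame 3 starts at roll index 4: roll=10 (strike), consumes 1 roll
Frame 4 starts at roll index 5: rolls=2,2 (sum=4), consumes 2 rolls
Frame 5 starts at roll index 7: rolls=5,5 (sum=10), consumes 2 rolls
Frame 6 starts at roll index 9: roll=10 (strike), consumes 1 roll
Frame 7 starts at roll index 10: rolls=9,1 (sum=10), consumes 2 rolls
Frame 8 starts at roll index 12: rolls=3,0 (sum=3), consumes 2 rolls
Frame 9 starts at roll index 14: rolls=7,3 (sum=10), consumes 2 rolls
Frame 10 starts at roll index 16: 3 remaining rolls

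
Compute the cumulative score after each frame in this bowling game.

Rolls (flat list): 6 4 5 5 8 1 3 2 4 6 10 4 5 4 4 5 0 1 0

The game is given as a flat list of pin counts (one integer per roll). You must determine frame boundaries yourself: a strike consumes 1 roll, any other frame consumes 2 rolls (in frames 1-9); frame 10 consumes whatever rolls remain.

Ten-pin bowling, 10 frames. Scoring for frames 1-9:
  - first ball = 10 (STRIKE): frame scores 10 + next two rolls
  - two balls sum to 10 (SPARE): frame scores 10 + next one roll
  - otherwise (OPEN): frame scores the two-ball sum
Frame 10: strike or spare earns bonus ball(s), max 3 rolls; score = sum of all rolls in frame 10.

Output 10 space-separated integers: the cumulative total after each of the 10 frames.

Answer: 15 33 42 47 67 86 95 103 108 109

Derivation:
Frame 1: SPARE (6+4=10). 10 + next roll (5) = 15. Cumulative: 15
Frame 2: SPARE (5+5=10). 10 + next roll (8) = 18. Cumulative: 33
Frame 3: OPEN (8+1=9). Cumulative: 42
Frame 4: OPEN (3+2=5). Cumulative: 47
Frame 5: SPARE (4+6=10). 10 + next roll (10) = 20. Cumulative: 67
Frame 6: STRIKE. 10 + next two rolls (4+5) = 19. Cumulative: 86
Frame 7: OPEN (4+5=9). Cumulative: 95
Frame 8: OPEN (4+4=8). Cumulative: 103
Frame 9: OPEN (5+0=5). Cumulative: 108
Frame 10: OPEN. Sum of all frame-10 rolls (1+0) = 1. Cumulative: 109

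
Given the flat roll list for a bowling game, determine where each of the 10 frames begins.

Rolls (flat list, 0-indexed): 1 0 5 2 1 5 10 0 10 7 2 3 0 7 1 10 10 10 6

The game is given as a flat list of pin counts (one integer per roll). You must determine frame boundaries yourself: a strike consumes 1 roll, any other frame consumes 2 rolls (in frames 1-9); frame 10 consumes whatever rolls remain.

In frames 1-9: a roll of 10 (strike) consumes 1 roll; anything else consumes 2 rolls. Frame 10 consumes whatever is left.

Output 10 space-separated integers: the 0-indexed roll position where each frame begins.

Answer: 0 2 4 6 7 9 11 13 15 16

Derivation:
Frame 1 starts at roll index 0: rolls=1,0 (sum=1), consumes 2 rolls
Frame 2 starts at roll index 2: rolls=5,2 (sum=7), consumes 2 rolls
Frame 3 starts at roll index 4: rolls=1,5 (sum=6), consumes 2 rolls
Frame 4 starts at roll index 6: roll=10 (strike), consumes 1 roll
Frame 5 starts at roll index 7: rolls=0,10 (sum=10), consumes 2 rolls
Frame 6 starts at roll index 9: rolls=7,2 (sum=9), consumes 2 rolls
Frame 7 starts at roll index 11: rolls=3,0 (sum=3), consumes 2 rolls
Frame 8 starts at roll index 13: rolls=7,1 (sum=8), consumes 2 rolls
Frame 9 starts at roll index 15: roll=10 (strike), consumes 1 roll
Frame 10 starts at roll index 16: 3 remaining rolls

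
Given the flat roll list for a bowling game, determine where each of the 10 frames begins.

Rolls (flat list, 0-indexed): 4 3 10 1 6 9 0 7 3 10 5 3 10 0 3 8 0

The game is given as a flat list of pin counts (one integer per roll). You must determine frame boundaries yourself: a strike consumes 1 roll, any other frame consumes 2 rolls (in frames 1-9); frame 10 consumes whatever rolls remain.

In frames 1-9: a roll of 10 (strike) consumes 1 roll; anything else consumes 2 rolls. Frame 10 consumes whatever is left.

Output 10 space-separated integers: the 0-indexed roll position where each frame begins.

Answer: 0 2 3 5 7 9 10 12 13 15

Derivation:
Frame 1 starts at roll index 0: rolls=4,3 (sum=7), consumes 2 rolls
Frame 2 starts at roll index 2: roll=10 (strike), consumes 1 roll
Frame 3 starts at roll index 3: rolls=1,6 (sum=7), consumes 2 rolls
Frame 4 starts at roll index 5: rolls=9,0 (sum=9), consumes 2 rolls
Frame 5 starts at roll index 7: rolls=7,3 (sum=10), consumes 2 rolls
Frame 6 starts at roll index 9: roll=10 (strike), consumes 1 roll
Frame 7 starts at roll index 10: rolls=5,3 (sum=8), consumes 2 rolls
Frame 8 starts at roll index 12: roll=10 (strike), consumes 1 roll
Frame 9 starts at roll index 13: rolls=0,3 (sum=3), consumes 2 rolls
Frame 10 starts at roll index 15: 2 remaining rolls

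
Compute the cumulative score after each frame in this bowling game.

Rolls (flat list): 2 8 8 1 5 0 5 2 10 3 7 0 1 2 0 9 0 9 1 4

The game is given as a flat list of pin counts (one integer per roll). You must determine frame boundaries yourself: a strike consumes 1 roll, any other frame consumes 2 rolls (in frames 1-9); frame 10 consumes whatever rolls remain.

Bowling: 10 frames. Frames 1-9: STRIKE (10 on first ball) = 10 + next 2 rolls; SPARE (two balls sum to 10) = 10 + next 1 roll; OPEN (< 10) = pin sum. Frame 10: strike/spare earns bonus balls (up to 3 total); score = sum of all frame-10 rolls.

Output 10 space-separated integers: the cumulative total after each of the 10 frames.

Answer: 18 27 32 39 59 69 70 72 81 95

Derivation:
Frame 1: SPARE (2+8=10). 10 + next roll (8) = 18. Cumulative: 18
Frame 2: OPEN (8+1=9). Cumulative: 27
Frame 3: OPEN (5+0=5). Cumulative: 32
Frame 4: OPEN (5+2=7). Cumulative: 39
Frame 5: STRIKE. 10 + next two rolls (3+7) = 20. Cumulative: 59
Frame 6: SPARE (3+7=10). 10 + next roll (0) = 10. Cumulative: 69
Frame 7: OPEN (0+1=1). Cumulative: 70
Frame 8: OPEN (2+0=2). Cumulative: 72
Frame 9: OPEN (9+0=9). Cumulative: 81
Frame 10: SPARE. Sum of all frame-10 rolls (9+1+4) = 14. Cumulative: 95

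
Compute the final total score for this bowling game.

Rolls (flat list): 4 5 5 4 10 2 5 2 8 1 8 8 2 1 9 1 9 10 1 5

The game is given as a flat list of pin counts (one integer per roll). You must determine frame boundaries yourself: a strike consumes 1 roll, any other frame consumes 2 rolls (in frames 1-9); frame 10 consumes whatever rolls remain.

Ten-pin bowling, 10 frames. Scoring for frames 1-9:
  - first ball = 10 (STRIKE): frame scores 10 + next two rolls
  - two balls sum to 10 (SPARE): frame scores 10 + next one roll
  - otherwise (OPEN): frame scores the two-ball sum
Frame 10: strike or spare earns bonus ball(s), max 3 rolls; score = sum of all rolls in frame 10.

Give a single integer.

Frame 1: OPEN (4+5=9). Cumulative: 9
Frame 2: OPEN (5+4=9). Cumulative: 18
Frame 3: STRIKE. 10 + next two rolls (2+5) = 17. Cumulative: 35
Frame 4: OPEN (2+5=7). Cumulative: 42
Frame 5: SPARE (2+8=10). 10 + next roll (1) = 11. Cumulative: 53
Frame 6: OPEN (1+8=9). Cumulative: 62
Frame 7: SPARE (8+2=10). 10 + next roll (1) = 11. Cumulative: 73
Frame 8: SPARE (1+9=10). 10 + next roll (1) = 11. Cumulative: 84
Frame 9: SPARE (1+9=10). 10 + next roll (10) = 20. Cumulative: 104
Frame 10: STRIKE. Sum of all frame-10 rolls (10+1+5) = 16. Cumulative: 120

Answer: 120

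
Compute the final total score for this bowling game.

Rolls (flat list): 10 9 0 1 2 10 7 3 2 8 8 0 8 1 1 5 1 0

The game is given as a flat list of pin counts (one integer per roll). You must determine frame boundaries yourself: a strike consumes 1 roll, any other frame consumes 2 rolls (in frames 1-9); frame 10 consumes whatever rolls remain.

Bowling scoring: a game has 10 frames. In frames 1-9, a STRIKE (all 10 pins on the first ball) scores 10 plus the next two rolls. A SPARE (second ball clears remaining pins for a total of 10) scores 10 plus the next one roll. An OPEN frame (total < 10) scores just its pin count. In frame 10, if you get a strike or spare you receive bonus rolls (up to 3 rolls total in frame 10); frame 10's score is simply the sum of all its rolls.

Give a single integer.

Answer: 105

Derivation:
Frame 1: STRIKE. 10 + next two rolls (9+0) = 19. Cumulative: 19
Frame 2: OPEN (9+0=9). Cumulative: 28
Frame 3: OPEN (1+2=3). Cumulative: 31
Frame 4: STRIKE. 10 + next two rolls (7+3) = 20. Cumulative: 51
Frame 5: SPARE (7+3=10). 10 + next roll (2) = 12. Cumulative: 63
Frame 6: SPARE (2+8=10). 10 + next roll (8) = 18. Cumulative: 81
Frame 7: OPEN (8+0=8). Cumulative: 89
Frame 8: OPEN (8+1=9). Cumulative: 98
Frame 9: OPEN (1+5=6). Cumulative: 104
Frame 10: OPEN. Sum of all frame-10 rolls (1+0) = 1. Cumulative: 105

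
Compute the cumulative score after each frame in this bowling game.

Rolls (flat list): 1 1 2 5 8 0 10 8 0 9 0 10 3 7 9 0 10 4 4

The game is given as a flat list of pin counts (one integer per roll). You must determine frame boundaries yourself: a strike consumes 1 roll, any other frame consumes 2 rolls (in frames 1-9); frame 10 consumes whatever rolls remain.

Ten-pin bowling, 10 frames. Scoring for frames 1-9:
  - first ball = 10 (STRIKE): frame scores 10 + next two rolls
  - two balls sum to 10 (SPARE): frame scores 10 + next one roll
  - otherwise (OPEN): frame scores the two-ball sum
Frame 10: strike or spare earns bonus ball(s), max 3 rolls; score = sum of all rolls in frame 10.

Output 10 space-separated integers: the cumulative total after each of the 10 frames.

Answer: 2 9 17 35 43 52 72 91 100 118

Derivation:
Frame 1: OPEN (1+1=2). Cumulative: 2
Frame 2: OPEN (2+5=7). Cumulative: 9
Frame 3: OPEN (8+0=8). Cumulative: 17
Frame 4: STRIKE. 10 + next two rolls (8+0) = 18. Cumulative: 35
Frame 5: OPEN (8+0=8). Cumulative: 43
Frame 6: OPEN (9+0=9). Cumulative: 52
Frame 7: STRIKE. 10 + next two rolls (3+7) = 20. Cumulative: 72
Frame 8: SPARE (3+7=10). 10 + next roll (9) = 19. Cumulative: 91
Frame 9: OPEN (9+0=9). Cumulative: 100
Frame 10: STRIKE. Sum of all frame-10 rolls (10+4+4) = 18. Cumulative: 118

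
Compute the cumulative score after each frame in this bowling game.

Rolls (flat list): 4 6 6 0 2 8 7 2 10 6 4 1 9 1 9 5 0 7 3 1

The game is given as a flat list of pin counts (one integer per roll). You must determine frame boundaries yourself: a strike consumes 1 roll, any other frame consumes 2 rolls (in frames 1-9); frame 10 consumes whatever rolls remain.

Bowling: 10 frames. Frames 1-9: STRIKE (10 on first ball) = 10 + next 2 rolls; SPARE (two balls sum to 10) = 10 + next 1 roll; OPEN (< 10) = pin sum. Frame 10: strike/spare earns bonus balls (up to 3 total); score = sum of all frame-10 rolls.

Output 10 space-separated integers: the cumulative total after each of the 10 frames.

Frame 1: SPARE (4+6=10). 10 + next roll (6) = 16. Cumulative: 16
Frame 2: OPEN (6+0=6). Cumulative: 22
Frame 3: SPARE (2+8=10). 10 + next roll (7) = 17. Cumulative: 39
Frame 4: OPEN (7+2=9). Cumulative: 48
Frame 5: STRIKE. 10 + next two rolls (6+4) = 20. Cumulative: 68
Frame 6: SPARE (6+4=10). 10 + next roll (1) = 11. Cumulative: 79
Frame 7: SPARE (1+9=10). 10 + next roll (1) = 11. Cumulative: 90
Frame 8: SPARE (1+9=10). 10 + next roll (5) = 15. Cumulative: 105
Frame 9: OPEN (5+0=5). Cumulative: 110
Frame 10: SPARE. Sum of all frame-10 rolls (7+3+1) = 11. Cumulative: 121

Answer: 16 22 39 48 68 79 90 105 110 121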